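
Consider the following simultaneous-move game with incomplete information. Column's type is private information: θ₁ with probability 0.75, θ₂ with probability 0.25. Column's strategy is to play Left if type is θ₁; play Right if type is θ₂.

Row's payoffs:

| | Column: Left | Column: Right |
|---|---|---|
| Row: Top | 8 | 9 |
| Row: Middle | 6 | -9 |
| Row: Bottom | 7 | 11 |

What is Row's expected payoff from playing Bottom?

8

E[Bottom] = 0.75·7 + 0.25·11 = 5.25 + 2.75 = 8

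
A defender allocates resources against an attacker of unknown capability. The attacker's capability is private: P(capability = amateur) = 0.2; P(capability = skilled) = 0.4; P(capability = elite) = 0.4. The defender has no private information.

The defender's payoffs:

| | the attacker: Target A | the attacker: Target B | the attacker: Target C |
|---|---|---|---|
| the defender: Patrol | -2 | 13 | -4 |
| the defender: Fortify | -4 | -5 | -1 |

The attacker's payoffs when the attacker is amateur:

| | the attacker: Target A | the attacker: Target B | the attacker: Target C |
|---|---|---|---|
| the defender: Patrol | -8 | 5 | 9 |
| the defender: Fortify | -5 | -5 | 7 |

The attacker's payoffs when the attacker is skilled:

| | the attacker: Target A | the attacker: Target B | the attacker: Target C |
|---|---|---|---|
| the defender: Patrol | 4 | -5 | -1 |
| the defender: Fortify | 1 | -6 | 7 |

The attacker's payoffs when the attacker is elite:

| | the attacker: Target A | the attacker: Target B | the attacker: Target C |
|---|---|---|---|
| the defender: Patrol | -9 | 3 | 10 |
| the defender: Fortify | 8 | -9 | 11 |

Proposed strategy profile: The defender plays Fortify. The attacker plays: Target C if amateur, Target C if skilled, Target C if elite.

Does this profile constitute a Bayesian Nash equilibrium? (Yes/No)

A profile is a BNE iff every type of every player is best-responding given beliefs about the other side.
The defender plays Fortify: E[Fortify] = 0.2·(-1) + 0.4·(-1) + 0.4·(-1) = -1; E[Patrol] = -4. Best-responding. ✓
The attacker (capability amateur), facing Fortify: Target A gives -5, Target B gives -5, Target C gives 7. Proposed Target C is best. ✓
The attacker (capability skilled), facing Fortify: Target A gives 1, Target B gives -6, Target C gives 7. Proposed Target C is best. ✓
The attacker (capability elite), facing Fortify: Target A gives 8, Target B gives -9, Target C gives 11. Proposed Target C is best. ✓

Yes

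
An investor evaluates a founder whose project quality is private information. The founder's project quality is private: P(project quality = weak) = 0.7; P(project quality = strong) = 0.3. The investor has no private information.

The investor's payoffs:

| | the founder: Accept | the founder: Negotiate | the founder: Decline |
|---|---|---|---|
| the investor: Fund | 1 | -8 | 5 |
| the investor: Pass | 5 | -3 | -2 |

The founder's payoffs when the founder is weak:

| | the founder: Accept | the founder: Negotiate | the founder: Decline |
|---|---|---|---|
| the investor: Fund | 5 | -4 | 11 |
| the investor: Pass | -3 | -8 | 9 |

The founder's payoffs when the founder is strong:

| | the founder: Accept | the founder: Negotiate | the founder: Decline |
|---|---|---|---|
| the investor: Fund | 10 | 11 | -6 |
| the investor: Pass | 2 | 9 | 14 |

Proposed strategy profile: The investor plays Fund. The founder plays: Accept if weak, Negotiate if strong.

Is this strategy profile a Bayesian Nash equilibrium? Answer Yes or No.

No

The investor plays Fund: E[Fund] = 0.7·(1) + 0.3·(-8) = -1.7; E[Pass] = 2.6. Not best-responding. ✗
The founder (project quality weak), facing Fund: Accept gives 5, Negotiate gives -4, Decline gives 11. Proposed Accept is not best — profitable deviation exists. ✗
The founder (project quality strong), facing Fund: Accept gives 10, Negotiate gives 11, Decline gives -6. Proposed Negotiate is best. ✓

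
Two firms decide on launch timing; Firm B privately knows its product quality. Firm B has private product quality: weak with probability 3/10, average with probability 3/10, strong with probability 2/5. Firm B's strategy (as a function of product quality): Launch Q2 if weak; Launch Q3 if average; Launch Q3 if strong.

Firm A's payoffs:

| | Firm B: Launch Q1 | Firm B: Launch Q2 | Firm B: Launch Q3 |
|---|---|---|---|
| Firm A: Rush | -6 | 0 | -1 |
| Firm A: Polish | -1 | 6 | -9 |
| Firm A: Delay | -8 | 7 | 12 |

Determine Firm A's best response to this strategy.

Delay

E[Rush] = 3/10·(0) + 3/10·(-1) + 2/5·(-1) = -7/10
E[Polish] = 3/10·(6) + 3/10·(-9) + 2/5·(-9) = -9/2
E[Delay] = 3/10·(7) + 3/10·(12) + 2/5·(12) = 21/2
Best response: Delay (21/2 is the largest).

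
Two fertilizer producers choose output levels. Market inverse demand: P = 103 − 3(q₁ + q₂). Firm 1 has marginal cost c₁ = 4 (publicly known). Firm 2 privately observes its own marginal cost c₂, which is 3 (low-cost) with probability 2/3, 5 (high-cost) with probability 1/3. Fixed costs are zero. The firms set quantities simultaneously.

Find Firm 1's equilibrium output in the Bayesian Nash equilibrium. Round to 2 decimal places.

10.96

Type-c best response for Firm 2: q₂(c) = (103 − c)/6 − q₁/2.
Firm 1 maximizes expected profit; its first-order condition is 103 − 6q₁ − 3E[q₂] − 4 = 0.
Substituting E[q₂] and solving: E[c₂] = 3.66667, so q₁ = (103 − 2·4 + 3.66667)/9 = 10.963.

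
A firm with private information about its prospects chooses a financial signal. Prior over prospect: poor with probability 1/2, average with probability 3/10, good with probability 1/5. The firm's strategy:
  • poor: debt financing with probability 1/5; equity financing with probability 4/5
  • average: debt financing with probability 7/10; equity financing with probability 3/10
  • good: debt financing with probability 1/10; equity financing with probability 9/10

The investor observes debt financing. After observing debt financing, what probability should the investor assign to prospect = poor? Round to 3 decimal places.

P(debt financing) = (1/2)·(1/5) + (3/10)·(7/10) + (1/5)·(1/10) = 33/100
P(poor | debt financing) = ((1/2)·(1/5)) / (33/100) = (1/10) / (33/100) = 10/33

0.303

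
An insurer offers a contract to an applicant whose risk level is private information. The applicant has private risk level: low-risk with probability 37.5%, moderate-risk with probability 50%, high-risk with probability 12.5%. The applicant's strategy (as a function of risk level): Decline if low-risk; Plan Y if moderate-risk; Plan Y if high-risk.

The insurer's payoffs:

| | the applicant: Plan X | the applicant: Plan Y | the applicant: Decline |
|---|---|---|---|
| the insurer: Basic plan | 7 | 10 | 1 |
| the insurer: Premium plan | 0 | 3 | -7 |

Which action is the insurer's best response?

Basic plan

E[Basic plan] = 0.375·(1) + 0.5·(10) + 0.125·(10) = 6.625
E[Premium plan] = 0.375·(-7) + 0.5·(3) + 0.125·(3) = -0.75
Best response: Basic plan (6.625 is the largest).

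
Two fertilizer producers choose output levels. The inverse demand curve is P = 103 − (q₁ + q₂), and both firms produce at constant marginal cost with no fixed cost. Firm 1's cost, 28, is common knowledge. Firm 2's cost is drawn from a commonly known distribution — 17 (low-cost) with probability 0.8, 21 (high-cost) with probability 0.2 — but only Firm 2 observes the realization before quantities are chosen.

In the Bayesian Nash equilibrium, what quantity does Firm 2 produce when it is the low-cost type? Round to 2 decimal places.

32.20

Each type of Firm 2 best-responds to q₁; Firm 1 best-responds to the expected q₂ over Firm 2's types.
Firm 2 with cost c maximizes (103 − (q₁+q₂) − c)·q₂, giving q₂(c) = (103 − c − q₁)/2.
E[c₂] = 0.8·17 + 0.2·21 = 17.8
Firm 1's FOC against E[q₂] yields q₁ = (103 − 2·28 + E[c₂])/3 = (103 − 56 + 17.8)/3 = 21.6.
q₂(low-cost) = (103 − 17 − 21.6)/2 = 32.2.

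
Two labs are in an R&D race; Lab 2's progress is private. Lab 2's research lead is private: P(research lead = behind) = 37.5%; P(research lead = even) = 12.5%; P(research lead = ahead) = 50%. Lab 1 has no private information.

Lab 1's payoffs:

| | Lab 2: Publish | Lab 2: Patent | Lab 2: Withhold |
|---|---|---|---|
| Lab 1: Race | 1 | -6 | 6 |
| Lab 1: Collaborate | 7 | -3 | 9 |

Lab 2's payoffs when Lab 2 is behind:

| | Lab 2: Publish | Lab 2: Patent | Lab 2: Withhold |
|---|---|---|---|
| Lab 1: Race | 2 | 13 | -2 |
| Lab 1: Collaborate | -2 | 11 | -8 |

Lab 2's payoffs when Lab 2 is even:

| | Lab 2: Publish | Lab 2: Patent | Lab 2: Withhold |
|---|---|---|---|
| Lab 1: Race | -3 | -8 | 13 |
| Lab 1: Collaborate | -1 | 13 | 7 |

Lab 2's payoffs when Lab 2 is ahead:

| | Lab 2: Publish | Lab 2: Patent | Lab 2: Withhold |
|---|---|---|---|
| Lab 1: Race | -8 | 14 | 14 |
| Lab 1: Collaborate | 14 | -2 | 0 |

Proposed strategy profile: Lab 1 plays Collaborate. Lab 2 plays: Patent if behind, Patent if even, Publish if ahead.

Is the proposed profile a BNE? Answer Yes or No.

Yes

Lab 1 plays Collaborate: E[Collaborate] = 0.375·(-3) + 0.125·(-3) + 0.5·(7) = 2; E[Race] = -2.5. Best-responding. ✓
Lab 2 (research lead behind), facing Collaborate: Publish gives -2, Patent gives 11, Withhold gives -8. Proposed Patent is best. ✓
Lab 2 (research lead even), facing Collaborate: Publish gives -1, Patent gives 13, Withhold gives 7. Proposed Patent is best. ✓
Lab 2 (research lead ahead), facing Collaborate: Publish gives 14, Patent gives -2, Withhold gives 0. Proposed Publish is best. ✓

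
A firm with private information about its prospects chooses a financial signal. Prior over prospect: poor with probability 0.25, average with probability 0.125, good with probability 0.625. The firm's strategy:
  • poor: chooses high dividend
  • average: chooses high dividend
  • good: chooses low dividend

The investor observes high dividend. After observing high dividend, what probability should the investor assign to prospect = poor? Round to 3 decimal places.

0.667

P(high dividend) = 0.25·1 + 0.125·1 + 0.625·0 = 0.375
P(poor | high dividend) = (0.25·1) / 0.375 = 0.25 / 0.375 = 0.666667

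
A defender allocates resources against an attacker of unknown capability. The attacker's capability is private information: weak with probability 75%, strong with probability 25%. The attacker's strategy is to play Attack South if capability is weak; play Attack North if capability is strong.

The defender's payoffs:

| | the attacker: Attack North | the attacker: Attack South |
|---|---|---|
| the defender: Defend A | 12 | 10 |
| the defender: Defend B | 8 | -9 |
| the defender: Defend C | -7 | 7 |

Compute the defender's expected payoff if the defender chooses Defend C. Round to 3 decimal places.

Take the expectation over the attacker's capability, weighting each type's action by its prior probability.
E[Defend C] = 0.75·7 + 0.25·(-7) = 5.25 + (-1.75) = 3.5

3.500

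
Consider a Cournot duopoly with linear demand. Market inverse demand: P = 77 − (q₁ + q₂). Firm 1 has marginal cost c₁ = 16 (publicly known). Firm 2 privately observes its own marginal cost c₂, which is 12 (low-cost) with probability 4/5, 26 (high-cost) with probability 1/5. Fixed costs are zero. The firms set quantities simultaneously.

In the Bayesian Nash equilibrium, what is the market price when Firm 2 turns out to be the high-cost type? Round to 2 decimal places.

41.53

Type-c best response for Firm 2: q₂(c) = (77 − c)/2 − q₁/2.
Firm 1 maximizes expected profit; its first-order condition is 77 − 2q₁ − E[q₂] − 16 = 0.
Substituting E[q₂] and solving: E[c₂] = 14.8, so q₁ = (77 − 2·16 + 14.8)/3 = 19.9333.
q₂(high-cost) = 15.5333, so P = 77 − (19.9333 + 15.5333) = 41.5333.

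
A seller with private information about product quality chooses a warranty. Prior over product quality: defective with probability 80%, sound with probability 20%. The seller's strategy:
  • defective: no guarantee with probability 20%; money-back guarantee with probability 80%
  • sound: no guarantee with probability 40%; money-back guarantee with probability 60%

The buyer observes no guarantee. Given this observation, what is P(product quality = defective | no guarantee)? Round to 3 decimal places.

0.667

P(no guarantee) = 0.8·0.2 + 0.2·0.4 = 0.24
P(defective | no guarantee) = (0.8·0.2) / 0.24 = 0.16 / 0.24 = 0.666667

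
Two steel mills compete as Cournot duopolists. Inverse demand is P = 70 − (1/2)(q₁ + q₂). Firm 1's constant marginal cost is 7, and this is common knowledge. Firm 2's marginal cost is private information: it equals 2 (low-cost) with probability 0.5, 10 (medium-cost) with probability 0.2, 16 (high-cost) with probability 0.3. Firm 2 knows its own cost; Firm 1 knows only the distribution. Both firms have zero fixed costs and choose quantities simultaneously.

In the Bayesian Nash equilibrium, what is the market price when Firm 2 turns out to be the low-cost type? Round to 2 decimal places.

Type-c best response for Firm 2: q₂(c) = (70 − c) − q₁/2.
Firm 1 maximizes expected profit; its first-order condition is 70 − q₁ − (1/2)E[q₂] − 7 = 0.
Substituting E[q₂] and solving: E[c₂] = 7.8, so q₁ = (70 − 2·7 + 7.8)/(3/2) = 42.5333.
q₂(low-cost) = 46.7333, so P = 70 − (1/2)·(42.5333 + 46.7333) = 25.3667.

25.37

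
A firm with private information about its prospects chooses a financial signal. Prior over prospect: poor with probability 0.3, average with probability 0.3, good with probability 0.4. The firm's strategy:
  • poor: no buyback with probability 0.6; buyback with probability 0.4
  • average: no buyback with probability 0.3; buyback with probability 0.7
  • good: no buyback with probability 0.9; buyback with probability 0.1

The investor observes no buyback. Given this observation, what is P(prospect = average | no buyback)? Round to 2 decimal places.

Apply Bayes' rule using the sender's strategy as the likelihood.
P(no buyback) = 0.3·0.6 + 0.3·0.3 + 0.4·0.9 = 0.63
P(average | no buyback) = (0.3·0.3) / 0.63 = 0.09 / 0.63 = 0.142857

0.14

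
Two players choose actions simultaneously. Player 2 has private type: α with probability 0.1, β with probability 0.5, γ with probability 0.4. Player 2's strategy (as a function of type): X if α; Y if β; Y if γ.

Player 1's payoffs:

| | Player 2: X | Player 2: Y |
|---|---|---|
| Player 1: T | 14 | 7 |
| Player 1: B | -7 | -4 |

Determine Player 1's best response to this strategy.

T

E[T] = 0.1·(14) + 0.5·(7) + 0.4·(7) = 7.7
E[B] = 0.1·(-7) + 0.5·(-4) + 0.4·(-4) = -4.3
Best response: T (7.7 is the largest).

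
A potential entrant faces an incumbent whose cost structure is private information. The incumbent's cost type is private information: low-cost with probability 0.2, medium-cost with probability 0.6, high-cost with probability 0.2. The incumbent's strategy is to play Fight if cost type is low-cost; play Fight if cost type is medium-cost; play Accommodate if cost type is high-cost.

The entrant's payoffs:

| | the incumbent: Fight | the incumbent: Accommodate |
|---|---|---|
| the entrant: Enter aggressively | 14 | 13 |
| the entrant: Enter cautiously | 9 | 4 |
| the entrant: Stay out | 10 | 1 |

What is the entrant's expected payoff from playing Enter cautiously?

E[Enter cautiously] = 0.2·9 + 0.6·9 + 0.2·4 = 1.8 + 5.4 + 0.8 = 8

8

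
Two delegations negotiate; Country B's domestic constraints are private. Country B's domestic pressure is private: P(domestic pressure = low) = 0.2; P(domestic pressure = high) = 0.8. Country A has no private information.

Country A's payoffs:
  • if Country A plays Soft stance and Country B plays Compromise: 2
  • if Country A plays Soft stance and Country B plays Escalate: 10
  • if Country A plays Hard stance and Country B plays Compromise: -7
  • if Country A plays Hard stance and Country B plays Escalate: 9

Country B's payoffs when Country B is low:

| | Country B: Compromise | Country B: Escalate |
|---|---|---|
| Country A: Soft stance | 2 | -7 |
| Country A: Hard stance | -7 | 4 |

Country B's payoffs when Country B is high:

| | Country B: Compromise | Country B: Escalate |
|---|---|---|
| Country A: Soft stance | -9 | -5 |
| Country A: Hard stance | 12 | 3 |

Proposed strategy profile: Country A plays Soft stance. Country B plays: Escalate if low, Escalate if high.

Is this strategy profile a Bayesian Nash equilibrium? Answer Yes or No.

Country A plays Soft stance: E[Soft stance] = 0.2·(10) + 0.8·(10) = 10; E[Hard stance] = 9. Best-responding. ✓
Country B (domestic pressure low), facing Soft stance: Compromise gives 2, Escalate gives -7. Proposed Escalate is not best — profitable deviation exists. ✗
Country B (domestic pressure high), facing Soft stance: Compromise gives -9, Escalate gives -5. Proposed Escalate is best. ✓

No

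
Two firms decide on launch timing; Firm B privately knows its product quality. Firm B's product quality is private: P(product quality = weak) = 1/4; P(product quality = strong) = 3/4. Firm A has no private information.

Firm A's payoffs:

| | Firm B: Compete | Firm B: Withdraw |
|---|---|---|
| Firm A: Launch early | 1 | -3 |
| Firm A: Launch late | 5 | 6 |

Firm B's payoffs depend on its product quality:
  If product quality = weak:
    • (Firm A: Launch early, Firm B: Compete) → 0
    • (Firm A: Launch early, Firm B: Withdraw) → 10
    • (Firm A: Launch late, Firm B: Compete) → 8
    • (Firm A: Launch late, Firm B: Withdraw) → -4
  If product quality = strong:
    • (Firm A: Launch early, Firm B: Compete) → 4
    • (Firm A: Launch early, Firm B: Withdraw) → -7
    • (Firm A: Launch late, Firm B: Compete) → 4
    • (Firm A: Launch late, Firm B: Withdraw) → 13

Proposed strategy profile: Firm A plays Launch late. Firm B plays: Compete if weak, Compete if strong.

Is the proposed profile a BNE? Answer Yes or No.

No

A profile is a BNE iff every type of every player is best-responding given beliefs about the other side.
Firm A plays Launch late: E[Launch late] = 1/4·(5) + 3/4·(5) = 5; E[Launch early] = 1. Best-responding. ✓
Firm B (product quality weak), facing Launch late: Compete gives 8, Withdraw gives -4. Proposed Compete is best. ✓
Firm B (product quality strong), facing Launch late: Compete gives 4, Withdraw gives 13. Proposed Compete is not best — profitable deviation exists. ✗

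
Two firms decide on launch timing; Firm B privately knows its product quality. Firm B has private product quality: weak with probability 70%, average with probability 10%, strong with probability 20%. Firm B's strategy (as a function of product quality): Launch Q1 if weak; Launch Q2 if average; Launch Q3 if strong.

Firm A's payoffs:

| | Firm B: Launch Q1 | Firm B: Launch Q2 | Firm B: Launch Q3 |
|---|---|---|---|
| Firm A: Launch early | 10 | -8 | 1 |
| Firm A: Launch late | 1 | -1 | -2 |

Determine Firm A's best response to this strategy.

Compute Firm A's expected payoff for each action, taking the expectation over Firm B's type.
E[Launch early] = 0.7·(10) + 0.1·(-8) + 0.2·(1) = 6.4
E[Launch late] = 0.7·(1) + 0.1·(-1) + 0.2·(-2) = 0.2
Best response: Launch early (6.4 is the largest).

Launch early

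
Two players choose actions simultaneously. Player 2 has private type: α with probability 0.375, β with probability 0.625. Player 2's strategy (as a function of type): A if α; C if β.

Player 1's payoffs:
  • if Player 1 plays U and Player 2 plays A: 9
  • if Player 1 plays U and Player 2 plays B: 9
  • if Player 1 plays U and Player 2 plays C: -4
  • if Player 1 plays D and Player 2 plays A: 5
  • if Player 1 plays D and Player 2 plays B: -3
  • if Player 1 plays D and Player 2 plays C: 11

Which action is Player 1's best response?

Compute Player 1's expected payoff for each action, taking the expectation over Player 2's type.
E[U] = 0.375·(9) + 0.625·(-4) = 0.875
E[D] = 0.375·(5) + 0.625·(11) = 8.75
Best response: D (8.75 is the largest).

D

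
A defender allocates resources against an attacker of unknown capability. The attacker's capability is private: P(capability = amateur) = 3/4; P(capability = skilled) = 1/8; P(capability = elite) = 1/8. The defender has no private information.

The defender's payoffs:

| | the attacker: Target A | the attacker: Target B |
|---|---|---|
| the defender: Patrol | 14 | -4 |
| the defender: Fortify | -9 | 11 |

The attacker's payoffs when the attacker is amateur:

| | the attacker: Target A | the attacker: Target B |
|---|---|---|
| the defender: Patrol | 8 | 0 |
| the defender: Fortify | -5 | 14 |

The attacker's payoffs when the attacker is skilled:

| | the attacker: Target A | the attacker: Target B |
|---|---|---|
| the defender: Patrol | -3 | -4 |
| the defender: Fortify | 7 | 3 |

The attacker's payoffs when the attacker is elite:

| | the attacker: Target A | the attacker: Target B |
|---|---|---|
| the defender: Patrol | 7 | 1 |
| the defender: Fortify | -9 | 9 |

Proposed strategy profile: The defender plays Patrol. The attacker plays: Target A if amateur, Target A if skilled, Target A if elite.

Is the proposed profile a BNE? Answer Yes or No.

Yes

The defender plays Patrol: E[Patrol] = 3/4·(14) + 1/8·(14) + 1/8·(14) = 14; E[Fortify] = -9. Best-responding. ✓
The attacker (capability amateur), facing Patrol: Target A gives 8, Target B gives 0. Proposed Target A is best. ✓
The attacker (capability skilled), facing Patrol: Target A gives -3, Target B gives -4. Proposed Target A is best. ✓
The attacker (capability elite), facing Patrol: Target A gives 7, Target B gives 1. Proposed Target A is best. ✓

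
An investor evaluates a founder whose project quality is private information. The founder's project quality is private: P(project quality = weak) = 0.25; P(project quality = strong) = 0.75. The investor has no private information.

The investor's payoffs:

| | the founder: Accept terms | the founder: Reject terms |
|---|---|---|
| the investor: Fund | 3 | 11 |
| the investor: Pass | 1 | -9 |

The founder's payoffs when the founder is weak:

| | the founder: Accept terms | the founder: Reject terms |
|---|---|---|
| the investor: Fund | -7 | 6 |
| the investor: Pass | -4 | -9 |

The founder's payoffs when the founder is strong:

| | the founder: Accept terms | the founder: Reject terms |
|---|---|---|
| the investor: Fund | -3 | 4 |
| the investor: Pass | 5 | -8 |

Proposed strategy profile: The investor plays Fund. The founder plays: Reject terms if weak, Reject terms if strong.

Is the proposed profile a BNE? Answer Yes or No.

A profile is a BNE iff every type of every player is best-responding given beliefs about the other side.
The investor plays Fund: E[Fund] = 0.25·(11) + 0.75·(11) = 11; E[Pass] = -9. Best-responding. ✓
The founder (project quality weak), facing Fund: Accept terms gives -7, Reject terms gives 6. Proposed Reject terms is best. ✓
The founder (project quality strong), facing Fund: Accept terms gives -3, Reject terms gives 4. Proposed Reject terms is best. ✓

Yes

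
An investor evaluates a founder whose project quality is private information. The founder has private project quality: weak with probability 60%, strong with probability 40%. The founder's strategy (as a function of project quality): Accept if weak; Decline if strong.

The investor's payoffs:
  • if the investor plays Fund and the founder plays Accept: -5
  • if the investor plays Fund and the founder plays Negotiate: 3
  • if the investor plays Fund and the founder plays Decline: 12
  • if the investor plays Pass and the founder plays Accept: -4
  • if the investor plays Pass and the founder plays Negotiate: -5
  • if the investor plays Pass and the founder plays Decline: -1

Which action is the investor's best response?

E[Fund] = 0.6·(-5) + 0.4·(12) = 1.8
E[Pass] = 0.6·(-4) + 0.4·(-1) = -2.8
Best response: Fund (1.8 is the largest).

Fund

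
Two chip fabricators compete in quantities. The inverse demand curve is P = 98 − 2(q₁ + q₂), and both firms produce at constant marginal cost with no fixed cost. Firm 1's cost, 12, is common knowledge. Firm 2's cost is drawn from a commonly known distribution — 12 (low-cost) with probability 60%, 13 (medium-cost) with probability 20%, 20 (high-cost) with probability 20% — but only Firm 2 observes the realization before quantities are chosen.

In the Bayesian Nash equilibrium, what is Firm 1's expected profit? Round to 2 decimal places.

428.27

Type-c best response for Firm 2: q₂(c) = (98 − c)/4 − q₁/2.
Firm 1 maximizes expected profit; its first-order condition is 98 − 4q₁ − 2E[q₂] − 12 = 0.
Substituting E[q₂] and solving: E[c₂] = 13.8, so q₁ = (98 − 2·12 + 13.8)/6 = 14.6333.
E[P] = 98 − 2·(q₁ + E[q₂]) = 41.2667; Firm 1's expected profit = (E[P] − 12)·q₁ = (41.2667 − 12)·14.6333 = 428.269.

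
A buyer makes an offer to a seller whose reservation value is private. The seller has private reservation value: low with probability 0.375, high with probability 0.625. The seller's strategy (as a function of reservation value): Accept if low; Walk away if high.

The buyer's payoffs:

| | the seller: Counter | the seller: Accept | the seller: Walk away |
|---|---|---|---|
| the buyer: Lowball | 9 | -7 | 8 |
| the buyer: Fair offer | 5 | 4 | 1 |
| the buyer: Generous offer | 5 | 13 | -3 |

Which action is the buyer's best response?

Generous offer

E[Lowball] = 0.375·(-7) + 0.625·(8) = 2.375
E[Fair offer] = 0.375·(4) + 0.625·(1) = 2.125
E[Generous offer] = 0.375·(13) + 0.625·(-3) = 3
Best response: Generous offer (3 is the largest).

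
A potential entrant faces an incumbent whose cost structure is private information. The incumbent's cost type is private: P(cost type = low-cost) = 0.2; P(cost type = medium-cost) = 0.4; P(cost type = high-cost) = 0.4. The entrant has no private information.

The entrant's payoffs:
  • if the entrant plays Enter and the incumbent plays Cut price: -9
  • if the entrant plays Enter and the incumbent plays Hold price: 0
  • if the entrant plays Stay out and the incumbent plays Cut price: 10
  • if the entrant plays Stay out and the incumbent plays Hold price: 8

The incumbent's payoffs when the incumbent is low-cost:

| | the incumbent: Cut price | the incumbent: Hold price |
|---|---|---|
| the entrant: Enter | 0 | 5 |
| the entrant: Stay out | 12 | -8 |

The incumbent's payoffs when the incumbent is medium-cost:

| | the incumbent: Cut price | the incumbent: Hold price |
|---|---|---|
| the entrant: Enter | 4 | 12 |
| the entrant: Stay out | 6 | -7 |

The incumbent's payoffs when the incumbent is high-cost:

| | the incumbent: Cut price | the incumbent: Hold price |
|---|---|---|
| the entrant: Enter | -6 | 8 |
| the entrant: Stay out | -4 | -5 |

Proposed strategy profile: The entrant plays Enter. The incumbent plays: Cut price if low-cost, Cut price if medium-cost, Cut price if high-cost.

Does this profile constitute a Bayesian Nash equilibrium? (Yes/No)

The entrant plays Enter: E[Enter] = 0.2·(-9) + 0.4·(-9) + 0.4·(-9) = -9; E[Stay out] = 10. Not best-responding. ✗
The incumbent (cost type low-cost), facing Enter: Cut price gives 0, Hold price gives 5. Proposed Cut price is not best — profitable deviation exists. ✗
The incumbent (cost type medium-cost), facing Enter: Cut price gives 4, Hold price gives 12. Proposed Cut price is not best — profitable deviation exists. ✗
The incumbent (cost type high-cost), facing Enter: Cut price gives -6, Hold price gives 8. Proposed Cut price is not best — profitable deviation exists. ✗

No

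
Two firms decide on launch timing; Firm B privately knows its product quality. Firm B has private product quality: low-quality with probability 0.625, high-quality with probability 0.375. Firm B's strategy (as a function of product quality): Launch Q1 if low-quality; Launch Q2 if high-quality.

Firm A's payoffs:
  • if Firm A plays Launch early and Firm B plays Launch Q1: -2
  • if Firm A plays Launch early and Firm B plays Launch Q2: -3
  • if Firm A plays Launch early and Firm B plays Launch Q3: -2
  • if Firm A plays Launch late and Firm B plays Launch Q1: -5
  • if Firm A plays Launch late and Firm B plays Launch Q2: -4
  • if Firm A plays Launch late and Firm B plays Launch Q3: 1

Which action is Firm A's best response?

Launch early

Compute Firm A's expected payoff for each action, taking the expectation over Firm B's type.
E[Launch early] = 0.625·(-2) + 0.375·(-3) = -2.375
E[Launch late] = 0.625·(-5) + 0.375·(-4) = -4.625
Best response: Launch early (-2.375 is the largest).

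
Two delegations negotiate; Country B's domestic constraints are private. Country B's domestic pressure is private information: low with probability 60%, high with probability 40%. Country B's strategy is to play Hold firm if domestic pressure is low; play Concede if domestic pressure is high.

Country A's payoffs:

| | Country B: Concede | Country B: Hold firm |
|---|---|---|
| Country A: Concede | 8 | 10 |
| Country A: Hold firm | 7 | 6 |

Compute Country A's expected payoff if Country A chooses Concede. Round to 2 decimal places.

E[Concede] = 0.6·10 + 0.4·8 = 6 + 3.2 = 9.2

9.20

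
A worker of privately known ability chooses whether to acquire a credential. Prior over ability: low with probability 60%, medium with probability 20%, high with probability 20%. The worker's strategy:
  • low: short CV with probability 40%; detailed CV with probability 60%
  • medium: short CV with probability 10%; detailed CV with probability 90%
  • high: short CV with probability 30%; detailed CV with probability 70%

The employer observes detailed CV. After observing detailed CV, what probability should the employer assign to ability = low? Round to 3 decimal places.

0.529

P(detailed CV) = 0.6·0.6 + 0.2·0.9 + 0.2·0.7 = 0.68
P(low | detailed CV) = (0.6·0.6) / 0.68 = 0.36 / 0.68 = 0.529412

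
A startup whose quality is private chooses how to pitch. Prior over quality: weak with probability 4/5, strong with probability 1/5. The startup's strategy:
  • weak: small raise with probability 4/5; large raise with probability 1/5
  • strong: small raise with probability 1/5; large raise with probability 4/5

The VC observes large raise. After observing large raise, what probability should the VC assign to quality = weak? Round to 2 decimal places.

0.50

P(large raise) = (4/5)·(1/5) + (1/5)·(4/5) = 8/25
P(weak | large raise) = ((4/5)·(1/5)) / (8/25) = (4/25) / (8/25) = 1/2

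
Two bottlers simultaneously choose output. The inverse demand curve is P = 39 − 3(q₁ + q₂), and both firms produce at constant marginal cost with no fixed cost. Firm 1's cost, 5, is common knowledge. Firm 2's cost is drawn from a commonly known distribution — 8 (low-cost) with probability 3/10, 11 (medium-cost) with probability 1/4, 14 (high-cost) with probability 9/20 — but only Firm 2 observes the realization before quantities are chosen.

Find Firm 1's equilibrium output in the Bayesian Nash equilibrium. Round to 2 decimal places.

Type-c best response for Firm 2: q₂(c) = (39 − c)/6 − q₁/2.
Firm 1 maximizes expected profit; its first-order condition is 39 − 6q₁ − 3E[q₂] − 5 = 0.
Substituting E[q₂] and solving: E[c₂] = 11.45, so q₁ = (39 − 2·5 + 11.45)/9 = 4.49444.

4.49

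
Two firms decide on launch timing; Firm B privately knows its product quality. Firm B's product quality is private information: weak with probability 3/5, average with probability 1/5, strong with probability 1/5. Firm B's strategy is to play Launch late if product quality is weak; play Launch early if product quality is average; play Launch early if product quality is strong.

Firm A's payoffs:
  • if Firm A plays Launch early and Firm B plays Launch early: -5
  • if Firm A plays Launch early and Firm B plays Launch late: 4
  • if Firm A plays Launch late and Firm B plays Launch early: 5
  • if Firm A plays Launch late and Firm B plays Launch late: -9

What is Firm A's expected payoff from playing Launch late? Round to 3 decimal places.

Take the expectation over Firm B's product quality, weighting each type's action by its prior probability.
E[Launch late] = 3/5·(-9) + 1/5·5 + 1/5·5 = (-27/5) + 1 + 1 = -17/5

-3.400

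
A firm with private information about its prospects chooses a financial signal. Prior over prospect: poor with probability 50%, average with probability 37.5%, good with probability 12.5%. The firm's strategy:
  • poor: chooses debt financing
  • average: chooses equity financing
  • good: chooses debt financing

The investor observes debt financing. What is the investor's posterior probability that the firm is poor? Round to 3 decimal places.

0.800

P(debt financing) = 0.5·1 + 0.375·0 + 0.125·1 = 0.625
P(poor | debt financing) = (0.5·1) / 0.625 = 0.5 / 0.625 = 0.8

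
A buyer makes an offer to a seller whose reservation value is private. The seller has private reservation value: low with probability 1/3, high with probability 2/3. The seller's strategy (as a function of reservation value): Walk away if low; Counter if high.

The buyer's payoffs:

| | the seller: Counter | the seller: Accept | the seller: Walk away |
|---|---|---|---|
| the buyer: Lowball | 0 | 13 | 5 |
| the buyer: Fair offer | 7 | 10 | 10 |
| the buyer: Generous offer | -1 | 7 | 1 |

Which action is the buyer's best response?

Fair offer

E[Lowball] = 1/3·(5) + 2/3·(0) = 5/3
E[Fair offer] = 1/3·(10) + 2/3·(7) = 8
E[Generous offer] = 1/3·(1) + 2/3·(-1) = -1/3
Best response: Fair offer (8 is the largest).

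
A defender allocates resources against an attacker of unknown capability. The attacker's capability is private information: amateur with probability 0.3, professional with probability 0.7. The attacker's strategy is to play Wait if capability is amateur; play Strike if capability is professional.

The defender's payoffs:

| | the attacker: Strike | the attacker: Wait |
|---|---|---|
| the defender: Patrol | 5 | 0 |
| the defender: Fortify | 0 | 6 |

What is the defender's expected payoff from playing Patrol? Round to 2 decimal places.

3.50

Take the expectation over the attacker's capability, weighting each type's action by its prior probability.
E[Patrol] = 0.3·0 + 0.7·5 = 0 + 3.5 = 3.5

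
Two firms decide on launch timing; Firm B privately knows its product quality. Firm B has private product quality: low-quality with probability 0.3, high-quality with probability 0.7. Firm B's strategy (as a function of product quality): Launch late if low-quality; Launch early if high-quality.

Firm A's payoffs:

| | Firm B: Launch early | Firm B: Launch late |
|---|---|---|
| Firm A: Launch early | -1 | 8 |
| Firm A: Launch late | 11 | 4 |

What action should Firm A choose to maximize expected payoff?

E[Launch early] = 0.3·(8) + 0.7·(-1) = 1.7
E[Launch late] = 0.3·(4) + 0.7·(11) = 8.9
Best response: Launch late (8.9 is the largest).

Launch late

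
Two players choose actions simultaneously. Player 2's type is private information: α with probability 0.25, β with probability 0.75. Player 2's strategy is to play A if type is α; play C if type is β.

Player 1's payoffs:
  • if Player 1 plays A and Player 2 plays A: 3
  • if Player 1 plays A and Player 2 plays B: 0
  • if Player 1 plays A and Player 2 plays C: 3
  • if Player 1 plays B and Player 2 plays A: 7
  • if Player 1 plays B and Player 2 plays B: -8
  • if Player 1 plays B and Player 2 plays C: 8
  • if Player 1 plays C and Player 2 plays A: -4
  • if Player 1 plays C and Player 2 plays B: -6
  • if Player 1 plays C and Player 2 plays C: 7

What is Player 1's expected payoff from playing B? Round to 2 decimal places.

7.75

Take the expectation over Player 2's type, weighting each type's action by its prior probability.
E[B] = 0.25·7 + 0.75·8 = 1.75 + 6 = 7.75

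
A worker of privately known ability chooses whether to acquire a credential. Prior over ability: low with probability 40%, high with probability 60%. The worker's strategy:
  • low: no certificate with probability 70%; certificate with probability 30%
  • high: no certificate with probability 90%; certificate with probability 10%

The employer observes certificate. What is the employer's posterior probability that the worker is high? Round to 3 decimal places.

0.333

Apply Bayes' rule using the sender's strategy as the likelihood.
P(certificate) = 0.4·0.3 + 0.6·0.1 = 0.18
P(high | certificate) = (0.6·0.1) / 0.18 = 0.06 / 0.18 = 0.333333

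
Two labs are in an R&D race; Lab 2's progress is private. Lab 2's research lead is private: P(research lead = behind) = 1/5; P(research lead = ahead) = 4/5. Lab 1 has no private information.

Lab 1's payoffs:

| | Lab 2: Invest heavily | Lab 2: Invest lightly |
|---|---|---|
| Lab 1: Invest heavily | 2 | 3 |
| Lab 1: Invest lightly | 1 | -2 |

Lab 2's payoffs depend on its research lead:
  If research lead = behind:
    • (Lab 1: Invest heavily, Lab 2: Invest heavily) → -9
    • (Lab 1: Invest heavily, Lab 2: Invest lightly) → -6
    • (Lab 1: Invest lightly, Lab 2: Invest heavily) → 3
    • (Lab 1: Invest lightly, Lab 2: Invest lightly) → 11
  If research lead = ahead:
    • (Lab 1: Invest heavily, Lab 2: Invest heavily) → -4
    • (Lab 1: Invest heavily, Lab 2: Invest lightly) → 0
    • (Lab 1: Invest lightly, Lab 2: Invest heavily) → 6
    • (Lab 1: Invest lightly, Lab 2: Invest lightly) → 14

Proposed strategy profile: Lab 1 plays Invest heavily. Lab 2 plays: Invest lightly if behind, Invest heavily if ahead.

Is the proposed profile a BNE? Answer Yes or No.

No

Lab 1 plays Invest heavily: E[Invest heavily] = 1/5·(3) + 4/5·(2) = 11/5; E[Invest lightly] = 2/5. Best-responding. ✓
Lab 2 (research lead behind), facing Invest heavily: Invest heavily gives -9, Invest lightly gives -6. Proposed Invest lightly is best. ✓
Lab 2 (research lead ahead), facing Invest heavily: Invest heavily gives -4, Invest lightly gives 0. Proposed Invest heavily is not best — profitable deviation exists. ✗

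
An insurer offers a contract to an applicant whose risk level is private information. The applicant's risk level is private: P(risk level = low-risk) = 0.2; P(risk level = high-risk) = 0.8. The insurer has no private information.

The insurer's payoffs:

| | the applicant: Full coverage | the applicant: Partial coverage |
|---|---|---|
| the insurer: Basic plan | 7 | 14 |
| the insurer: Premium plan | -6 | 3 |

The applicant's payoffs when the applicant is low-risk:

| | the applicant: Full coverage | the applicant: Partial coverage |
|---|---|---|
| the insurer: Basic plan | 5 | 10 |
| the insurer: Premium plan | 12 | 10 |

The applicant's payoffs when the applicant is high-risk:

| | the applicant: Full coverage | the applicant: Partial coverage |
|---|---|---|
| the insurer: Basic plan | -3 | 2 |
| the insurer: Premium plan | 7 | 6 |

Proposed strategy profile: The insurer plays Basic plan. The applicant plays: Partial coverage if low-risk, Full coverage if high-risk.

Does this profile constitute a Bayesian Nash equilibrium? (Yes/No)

The insurer plays Basic plan: E[Basic plan] = 0.2·(14) + 0.8·(7) = 8.4; E[Premium plan] = -4.2. Best-responding. ✓
The applicant (risk level low-risk), facing Basic plan: Full coverage gives 5, Partial coverage gives 10. Proposed Partial coverage is best. ✓
The applicant (risk level high-risk), facing Basic plan: Full coverage gives -3, Partial coverage gives 2. Proposed Full coverage is not best — profitable deviation exists. ✗

No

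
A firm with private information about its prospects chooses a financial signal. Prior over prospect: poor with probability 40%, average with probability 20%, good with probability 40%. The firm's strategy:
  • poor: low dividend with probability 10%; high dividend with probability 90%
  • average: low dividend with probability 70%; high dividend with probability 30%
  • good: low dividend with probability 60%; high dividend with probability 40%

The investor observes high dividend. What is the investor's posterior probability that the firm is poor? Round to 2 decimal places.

P(high dividend) = 0.4·0.9 + 0.2·0.3 + 0.4·0.4 = 0.58
P(poor | high dividend) = (0.4·0.9) / 0.58 = 0.36 / 0.58 = 0.62069

0.62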